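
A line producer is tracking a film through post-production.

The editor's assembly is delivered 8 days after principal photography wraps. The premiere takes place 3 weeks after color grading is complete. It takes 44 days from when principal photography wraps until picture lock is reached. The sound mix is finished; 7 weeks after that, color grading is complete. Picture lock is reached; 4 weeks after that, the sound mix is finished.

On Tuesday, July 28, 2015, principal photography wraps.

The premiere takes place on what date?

Thursday, December 17, 2015

Principal photography wraps: Jul 28, 2015.
Picture lock is reached: Jul 28, 2015 + 44 days = Sep 10, 2015.
The sound mix is finished: Sep 10, 2015 + 4 weeks = Oct 8, 2015.
Color grading is complete: Oct 8, 2015 + 7 weeks = Nov 26, 2015.
The premiere takes place: Nov 26, 2015 + 3 weeks = Dec 17, 2015.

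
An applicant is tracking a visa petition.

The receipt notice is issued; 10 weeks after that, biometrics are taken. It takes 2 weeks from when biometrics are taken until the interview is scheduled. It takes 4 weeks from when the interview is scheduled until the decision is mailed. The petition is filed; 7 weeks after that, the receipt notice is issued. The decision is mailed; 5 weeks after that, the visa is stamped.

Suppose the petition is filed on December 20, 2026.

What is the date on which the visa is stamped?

July 4, 2027

The petition is filed: Dec 20, 2026.
The receipt notice is issued: Dec 20, 2026 + 7 weeks = Feb 7, 2027.
Biometrics are taken: Feb 7, 2027 + 10 weeks = Apr 18, 2027.
The interview is scheduled: Apr 18, 2027 + 2 weeks = May 2, 2027.
The decision is mailed: May 2, 2027 + 4 weeks = May 30, 2027.
The visa is stamped: May 30, 2027 + 5 weeks = Jul 4, 2027.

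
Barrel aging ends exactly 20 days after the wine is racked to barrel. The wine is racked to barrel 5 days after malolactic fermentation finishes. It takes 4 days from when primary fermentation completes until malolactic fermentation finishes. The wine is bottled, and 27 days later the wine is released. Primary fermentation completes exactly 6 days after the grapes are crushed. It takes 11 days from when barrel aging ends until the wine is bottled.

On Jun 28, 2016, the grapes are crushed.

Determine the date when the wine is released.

Sep 9, 2016

The grapes are crushed: Jun 28, 2016.
Primary fermentation completes: Jun 28, 2016 + 6 days = Jul 4, 2016.
Malolactic fermentation finishes: Jul 4, 2016 + 4 days = Jul 8, 2016.
The wine is racked to barrel: Jul 8, 2016 + 5 days = Jul 13, 2016.
Barrel aging ends: Jul 13, 2016 + 20 days = Aug 2, 2016.
The wine is bottled: Aug 2, 2016 + 11 days = Aug 13, 2016.
The wine is released: Aug 13, 2016 + 27 days = Sep 9, 2016.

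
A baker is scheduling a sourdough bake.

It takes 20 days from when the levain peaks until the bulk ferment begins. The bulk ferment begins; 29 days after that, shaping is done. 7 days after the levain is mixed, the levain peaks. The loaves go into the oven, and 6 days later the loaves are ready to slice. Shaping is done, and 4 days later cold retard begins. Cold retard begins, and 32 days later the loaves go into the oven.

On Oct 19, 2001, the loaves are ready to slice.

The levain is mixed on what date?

The loaves are ready to slice: Oct 19, 2001.
The loaves go into the oven: Oct 19, 2001 − 6 days = Oct 13, 2001.
Cold retard begins: Oct 13, 2001 − 32 days = Sep 11, 2001.
Shaping is done: Sep 11, 2001 − 4 days = Sep 7, 2001.
The bulk ferment begins: Sep 7, 2001 − 29 days = Aug 9, 2001.
The levain peaks: Aug 9, 2001 − 20 days = Jul 20, 2001.
The levain is mixed: Jul 20, 2001 − 7 days = Jul 13, 2001.

Jul 13, 2001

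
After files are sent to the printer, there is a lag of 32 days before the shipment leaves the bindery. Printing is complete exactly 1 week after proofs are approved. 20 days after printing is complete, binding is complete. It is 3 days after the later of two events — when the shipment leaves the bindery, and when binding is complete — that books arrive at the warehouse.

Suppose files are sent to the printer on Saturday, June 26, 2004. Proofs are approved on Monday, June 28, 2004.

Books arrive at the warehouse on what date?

Files are sent to the printer: Jun 26, 2004.
The shipment leaves the bindery: Jun 26, 2004 + 32 days = Jul 28, 2004.
Proofs are approved: Jun 28, 2004.
Printing is complete: Jun 28, 2004 + 1 week = Jul 5, 2004.
Binding is complete: Jul 5, 2004 + 20 days = Jul 25, 2004.
Both prerequisites met — the shipment leaves the bindery (Jul 28, 2004), binding is complete (Jul 25, 2004); the later is Jul 28, 2004.
Books arrive at the warehouse: Jul 28, 2004 + 3 days = Jul 31, 2004.

Saturday, July 31, 2004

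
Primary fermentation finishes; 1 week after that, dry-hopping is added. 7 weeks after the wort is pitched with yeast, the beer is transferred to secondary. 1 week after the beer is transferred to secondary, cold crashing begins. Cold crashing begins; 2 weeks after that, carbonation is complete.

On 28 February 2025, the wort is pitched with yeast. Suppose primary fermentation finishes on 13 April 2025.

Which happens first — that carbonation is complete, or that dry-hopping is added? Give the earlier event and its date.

The wort is pitched with yeast: Feb 28, 2025.
The beer is transferred to secondary: Feb 28, 2025 + 7 weeks = Apr 18, 2025.
Cold crashing begins: Apr 18, 2025 + 1 week = Apr 25, 2025.
Carbonation is complete: Apr 25, 2025 + 2 weeks = May 9, 2025.
Primary fermentation finishes: Apr 13, 2025.
Dry-hopping is added: Apr 13, 2025 + 1 week = Apr 20, 2025.
Comparing: carbonation is complete on May 9, 2025 vs dry-hopping is added on Apr 20, 2025. Earlier: dry-hopping is added.

Dry-hopping is added — 20 April 2025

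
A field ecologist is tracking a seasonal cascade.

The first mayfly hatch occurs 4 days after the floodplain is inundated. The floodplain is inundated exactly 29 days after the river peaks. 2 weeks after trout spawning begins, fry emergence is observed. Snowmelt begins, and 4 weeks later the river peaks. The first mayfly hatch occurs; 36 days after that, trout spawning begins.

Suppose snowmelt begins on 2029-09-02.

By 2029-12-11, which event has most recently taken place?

Snowmelt begins: Sep 2, 2029.
The river peaks: Sep 2, 2029 + 4 weeks = Sep 30, 2029.
The floodplain is inundated: Sep 30, 2029 + 29 days = Oct 29, 2029.
The first mayfly hatch occurs: Oct 29, 2029 + 4 days = Nov 2, 2029.
Trout spawning begins: Nov 2, 2029 + 36 days = Dec 8, 2029.
Fry emergence is observed: Dec 8, 2029 + 2 weeks = Dec 22, 2029.
Dec 11, 2029 falls between when trout spawning begins (Dec 8, 2029) and when fry emergence is observed (Dec 22, 2029).

Trout spawning begins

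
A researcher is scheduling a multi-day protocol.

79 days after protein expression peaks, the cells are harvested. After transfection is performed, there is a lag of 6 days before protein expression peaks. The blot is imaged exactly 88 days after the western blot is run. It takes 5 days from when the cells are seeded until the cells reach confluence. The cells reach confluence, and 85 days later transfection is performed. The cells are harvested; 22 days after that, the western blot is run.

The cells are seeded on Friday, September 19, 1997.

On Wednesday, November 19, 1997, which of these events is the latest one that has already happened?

The cells are seeded: Sep 19, 1997.
The cells reach confluence: Sep 19, 1997 + 5 days = Sep 24, 1997.
Transfection is performed: Sep 24, 1997 + 85 days = Dec 18, 1997.
Protein expression peaks: Dec 18, 1997 + 6 days = Dec 24, 1997.
The cells are harvested: Dec 24, 1997 + 79 days = Mar 13, 1998.
The western blot is run: Mar 13, 1998 + 22 days = Apr 4, 1998.
The blot is imaged: Apr 4, 1998 + 88 days = Jul 1, 1998.
Nov 19, 1997 falls between when the cells reach confluence (Sep 24, 1997) and when transfection is performed (Dec 18, 1997).

The cells reach confluence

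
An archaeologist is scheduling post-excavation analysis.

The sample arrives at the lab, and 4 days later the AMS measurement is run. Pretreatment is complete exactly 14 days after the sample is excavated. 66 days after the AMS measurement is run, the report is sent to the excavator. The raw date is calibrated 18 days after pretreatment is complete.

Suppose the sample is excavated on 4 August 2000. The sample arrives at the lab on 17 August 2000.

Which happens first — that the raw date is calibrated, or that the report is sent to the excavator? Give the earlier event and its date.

The sample is excavated: Aug 4, 2000.
Pretreatment is complete: Aug 4, 2000 + 14 days = Aug 18, 2000.
The raw date is calibrated: Aug 18, 2000 + 18 days = Sep 5, 2000.
The sample arrives at the lab: Aug 17, 2000.
The AMS measurement is run: Aug 17, 2000 + 4 days = Aug 21, 2000.
The report is sent to the excavator: Aug 21, 2000 + 66 days = Oct 26, 2000.
Comparing: the raw date is calibrated on Sep 5, 2000 vs the report is sent to the excavator on Oct 26, 2000. Earlier: the raw date is calibrated.

The raw date is calibrated — 5 September 2000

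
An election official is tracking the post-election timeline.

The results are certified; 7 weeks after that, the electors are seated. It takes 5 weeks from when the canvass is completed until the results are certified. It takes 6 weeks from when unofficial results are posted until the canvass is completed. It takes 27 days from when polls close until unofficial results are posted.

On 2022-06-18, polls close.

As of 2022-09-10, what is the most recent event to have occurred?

Polls close: Jun 18, 2022.
Unofficial results are posted: Jun 18, 2022 + 27 days = Jul 15, 2022.
The canvass is completed: Jul 15, 2022 + 6 weeks = Aug 26, 2022.
The results are certified: Aug 26, 2022 + 5 weeks = Sep 30, 2022.
The electors are seated: Sep 30, 2022 + 7 weeks = Nov 18, 2022.
Sep 10, 2022 falls between when the canvass is completed (Aug 26, 2022) and when the results are certified (Sep 30, 2022).

The canvass is completed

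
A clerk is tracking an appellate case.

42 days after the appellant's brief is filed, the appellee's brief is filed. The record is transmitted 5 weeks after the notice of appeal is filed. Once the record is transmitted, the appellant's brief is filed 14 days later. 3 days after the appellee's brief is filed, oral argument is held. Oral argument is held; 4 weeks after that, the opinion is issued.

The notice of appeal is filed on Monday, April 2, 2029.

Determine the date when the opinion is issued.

The notice of appeal is filed: Apr 2, 2029.
The record is transmitted: Apr 2, 2029 + 5 weeks = May 7, 2029.
The appellant's brief is filed: May 7, 2029 + 14 days = May 21, 2029.
The appellee's brief is filed: May 21, 2029 + 42 days = Jul 2, 2029.
Oral argument is held: Jul 2, 2029 + 3 days = Jul 5, 2029.
The opinion is issued: Jul 5, 2029 + 4 weeks = Aug 2, 2029.

Thursday, August 2, 2029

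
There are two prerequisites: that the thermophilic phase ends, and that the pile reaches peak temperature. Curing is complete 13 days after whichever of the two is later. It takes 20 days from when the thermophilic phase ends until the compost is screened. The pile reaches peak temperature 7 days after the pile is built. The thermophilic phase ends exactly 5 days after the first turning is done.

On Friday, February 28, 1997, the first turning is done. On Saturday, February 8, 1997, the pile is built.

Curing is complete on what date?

The first turning is done: Feb 28, 1997.
The thermophilic phase ends: Feb 28, 1997 + 5 days = Mar 5, 1997.
The pile is built: Feb 8, 1997.
The pile reaches peak temperature: Feb 8, 1997 + 7 days = Feb 15, 1997.
Both prerequisites met — the thermophilic phase ends (Mar 5, 1997), the pile reaches peak temperature (Feb 15, 1997); the later is Mar 5, 1997.
Curing is complete: Mar 5, 1997 + 13 days = Mar 18, 1997.

Tuesday, March 18, 1997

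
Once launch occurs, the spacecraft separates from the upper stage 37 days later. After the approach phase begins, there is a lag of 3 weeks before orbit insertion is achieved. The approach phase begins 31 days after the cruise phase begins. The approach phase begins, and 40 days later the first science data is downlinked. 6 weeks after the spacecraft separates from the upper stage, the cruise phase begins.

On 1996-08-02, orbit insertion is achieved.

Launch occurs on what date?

1996-03-24

Orbit insertion is achieved: Aug 2, 1996.
The approach phase begins: Aug 2, 1996 − 3 weeks = Jul 12, 1996.
The cruise phase begins: Jul 12, 1996 − 31 days = Jun 11, 1996.
The spacecraft separates from the upper stage: Jun 11, 1996 − 6 weeks = Apr 30, 1996.
Launch occurs: Apr 30, 1996 − 37 days = Mar 24, 1996.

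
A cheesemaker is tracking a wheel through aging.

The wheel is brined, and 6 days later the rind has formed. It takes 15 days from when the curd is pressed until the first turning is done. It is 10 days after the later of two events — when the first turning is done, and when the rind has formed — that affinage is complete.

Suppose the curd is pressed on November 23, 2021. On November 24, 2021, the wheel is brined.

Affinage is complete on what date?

The curd is pressed: Nov 23, 2021.
The first turning is done: Nov 23, 2021 + 15 days = Dec 8, 2021.
The wheel is brined: Nov 24, 2021.
The rind has formed: Nov 24, 2021 + 6 days = Nov 30, 2021.
Both prerequisites met — the first turning is done (Dec 8, 2021), the rind has formed (Nov 30, 2021); the later is Dec 8, 2021.
Affinage is complete: Dec 8, 2021 + 10 days = Dec 18, 2021.

December 18, 2021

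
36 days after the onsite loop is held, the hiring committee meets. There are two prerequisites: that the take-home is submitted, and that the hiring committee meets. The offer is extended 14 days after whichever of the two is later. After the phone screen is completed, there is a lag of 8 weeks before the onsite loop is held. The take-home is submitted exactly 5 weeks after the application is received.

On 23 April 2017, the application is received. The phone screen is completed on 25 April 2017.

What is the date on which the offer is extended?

The application is received: Apr 23, 2017.
The take-home is submitted: Apr 23, 2017 + 5 weeks = May 28, 2017.
The phone screen is completed: Apr 25, 2017.
The onsite loop is held: Apr 25, 2017 + 8 weeks = Jun 20, 2017.
The hiring committee meets: Jun 20, 2017 + 36 days = Jul 26, 2017.
Both prerequisites met — the take-home is submitted (May 28, 2017), the hiring committee meets (Jul 26, 2017); the later is Jul 26, 2017.
The offer is extended: Jul 26, 2017 + 14 days = Aug 9, 2017.

9 August 2017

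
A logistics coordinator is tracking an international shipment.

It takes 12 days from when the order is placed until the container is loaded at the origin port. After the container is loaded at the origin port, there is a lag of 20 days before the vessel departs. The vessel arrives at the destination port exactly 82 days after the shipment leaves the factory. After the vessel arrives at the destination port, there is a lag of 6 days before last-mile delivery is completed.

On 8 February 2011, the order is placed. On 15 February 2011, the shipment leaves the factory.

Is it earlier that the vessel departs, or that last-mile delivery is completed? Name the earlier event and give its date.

The vessel departs — 12 March 2011

The order is placed: Feb 8, 2011.
The container is loaded at the origin port: Feb 8, 2011 + 12 days = Feb 20, 2011.
The vessel departs: Feb 20, 2011 + 20 days = Mar 12, 2011.
The shipment leaves the factory: Feb 15, 2011.
The vessel arrives at the destination port: Feb 15, 2011 + 82 days = May 8, 2011.
Last-mile delivery is completed: May 8, 2011 + 6 days = May 14, 2011.
Comparing: the vessel departs on Mar 12, 2011 vs last-mile delivery is completed on May 14, 2011. Earlier: the vessel departs.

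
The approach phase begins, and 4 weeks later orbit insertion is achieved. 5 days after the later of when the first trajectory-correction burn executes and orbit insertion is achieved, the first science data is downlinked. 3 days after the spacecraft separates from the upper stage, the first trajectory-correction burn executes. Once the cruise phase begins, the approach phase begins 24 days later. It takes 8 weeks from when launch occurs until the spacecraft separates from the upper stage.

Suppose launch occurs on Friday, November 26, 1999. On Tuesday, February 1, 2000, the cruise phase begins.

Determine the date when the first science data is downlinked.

Launch occurs: Nov 26, 1999.
The spacecraft separates from the upper stage: Nov 26, 1999 + 8 weeks = Jan 21, 2000.
The first trajectory-correction burn executes: Jan 21, 2000 + 3 days = Jan 24, 2000.
The cruise phase begins: Feb 1, 2000.
The approach phase begins: Feb 1, 2000 + 24 days = Feb 25, 2000.
Orbit insertion is achieved: Feb 25, 2000 + 4 weeks = Mar 24, 2000.
Both prerequisites met — the first trajectory-correction burn executes (Jan 24, 2000), orbit insertion is achieved (Mar 24, 2000); the later is Mar 24, 2000.
The first science data is downlinked: Mar 24, 2000 + 5 days = Mar 29, 2000.

Wednesday, March 29, 2000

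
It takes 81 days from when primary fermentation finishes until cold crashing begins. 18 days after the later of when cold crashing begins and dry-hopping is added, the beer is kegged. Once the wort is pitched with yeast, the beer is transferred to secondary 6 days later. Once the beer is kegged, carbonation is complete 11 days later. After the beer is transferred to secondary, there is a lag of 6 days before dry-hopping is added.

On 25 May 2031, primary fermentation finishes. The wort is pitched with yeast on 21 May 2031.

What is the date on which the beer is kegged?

1 September 2031

Primary fermentation finishes: May 25, 2031.
Cold crashing begins: May 25, 2031 + 81 days = Aug 14, 2031.
The wort is pitched with yeast: May 21, 2031.
The beer is transferred to secondary: May 21, 2031 + 6 days = May 27, 2031.
Dry-hopping is added: May 27, 2031 + 6 days = Jun 2, 2031.
Both prerequisites met — cold crashing begins (Aug 14, 2031), dry-hopping is added (Jun 2, 2031); the later is Aug 14, 2031.
The beer is kegged: Aug 14, 2031 + 18 days = Sep 1, 2031.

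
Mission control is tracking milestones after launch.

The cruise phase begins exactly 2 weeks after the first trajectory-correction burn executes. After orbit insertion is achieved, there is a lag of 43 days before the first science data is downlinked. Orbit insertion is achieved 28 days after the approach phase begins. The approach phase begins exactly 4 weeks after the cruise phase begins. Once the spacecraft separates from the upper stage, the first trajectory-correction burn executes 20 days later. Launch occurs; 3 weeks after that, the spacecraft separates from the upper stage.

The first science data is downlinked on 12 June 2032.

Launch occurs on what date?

The first science data is downlinked: Jun 12, 2032.
Orbit insertion is achieved: Jun 12, 2032 − 43 days = Apr 30, 2032.
The approach phase begins: Apr 30, 2032 − 28 days = Apr 2, 2032.
The cruise phase begins: Apr 2, 2032 − 4 weeks = Mar 5, 2032.
The first trajectory-correction burn executes: Mar 5, 2032 − 2 weeks = Feb 20, 2032.
The spacecraft separates from the upper stage: Feb 20, 2032 − 20 days = Jan 31, 2032.
Launch occurs: Jan 31, 2032 − 3 weeks = Jan 10, 2032.

10 January 2032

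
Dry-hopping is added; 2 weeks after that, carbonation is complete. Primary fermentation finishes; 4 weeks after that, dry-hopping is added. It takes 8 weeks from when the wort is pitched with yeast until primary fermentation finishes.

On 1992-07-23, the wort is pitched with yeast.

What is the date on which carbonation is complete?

The wort is pitched with yeast: Jul 23, 1992.
Primary fermentation finishes: Jul 23, 1992 + 8 weeks = Sep 17, 1992.
Dry-hopping is added: Sep 17, 1992 + 4 weeks = Oct 15, 1992.
Carbonation is complete: Oct 15, 1992 + 2 weeks = Oct 29, 1992.

1992-10-29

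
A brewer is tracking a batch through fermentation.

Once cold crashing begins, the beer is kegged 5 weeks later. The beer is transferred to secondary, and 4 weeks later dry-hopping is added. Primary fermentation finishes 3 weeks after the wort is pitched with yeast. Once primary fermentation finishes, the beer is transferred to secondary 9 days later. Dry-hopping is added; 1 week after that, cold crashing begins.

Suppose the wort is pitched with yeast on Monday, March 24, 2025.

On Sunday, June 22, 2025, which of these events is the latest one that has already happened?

Cold crashing begins

The wort is pitched with yeast: Mar 24, 2025.
Primary fermentation finishes: Mar 24, 2025 + 3 weeks = Apr 14, 2025.
The beer is transferred to secondary: Apr 14, 2025 + 9 days = Apr 23, 2025.
Dry-hopping is added: Apr 23, 2025 + 4 weeks = May 21, 2025.
Cold crashing begins: May 21, 2025 + 1 week = May 28, 2025.
The beer is kegged: May 28, 2025 + 5 weeks = Jul 2, 2025.
Jun 22, 2025 falls between when cold crashing begins (May 28, 2025) and when the beer is kegged (Jul 2, 2025).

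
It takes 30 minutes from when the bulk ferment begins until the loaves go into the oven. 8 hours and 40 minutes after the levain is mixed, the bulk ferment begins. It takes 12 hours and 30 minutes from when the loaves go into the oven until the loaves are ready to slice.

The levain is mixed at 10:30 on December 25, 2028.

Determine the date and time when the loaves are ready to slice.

The levain is mixed: 10:30 Dec 25, 2028.
The bulk ferment begins: 10:30 Dec 25, 2028 + 8h40m = 19:10 Dec 25, 2028.
The loaves go into the oven: 19:10 Dec 25, 2028 + 30m = 19:40 Dec 25, 2028.
The loaves are ready to slice: 19:40 Dec 25, 2028 + 12h30m = 08:10 Dec 26, 2028.

08:10 on December 26, 2028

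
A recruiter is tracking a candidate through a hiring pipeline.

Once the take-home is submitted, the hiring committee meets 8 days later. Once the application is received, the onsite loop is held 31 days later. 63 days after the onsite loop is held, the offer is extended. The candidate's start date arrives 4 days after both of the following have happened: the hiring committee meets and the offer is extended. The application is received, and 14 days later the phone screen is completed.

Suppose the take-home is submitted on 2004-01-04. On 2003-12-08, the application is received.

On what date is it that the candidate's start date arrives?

2004-03-15

The take-home is submitted: Jan 4, 2004.
The hiring committee meets: Jan 4, 2004 + 8 days = Jan 12, 2004.
The application is received: Dec 8, 2003.
The onsite loop is held: Dec 8, 2003 + 31 days = Jan 8, 2004.
The offer is extended: Jan 8, 2004 + 63 days = Mar 11, 2004.
Both prerequisites met — the hiring committee meets (Jan 12, 2004), the offer is extended (Mar 11, 2004); the later is Mar 11, 2004.
The candidate's start date arrives: Mar 11, 2004 + 4 days = Mar 15, 2004.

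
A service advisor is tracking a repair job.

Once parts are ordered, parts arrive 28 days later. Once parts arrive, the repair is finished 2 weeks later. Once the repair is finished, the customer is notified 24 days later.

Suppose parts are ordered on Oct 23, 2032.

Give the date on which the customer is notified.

Dec 28, 2032

Parts are ordered: Oct 23, 2032.
Parts arrive: Oct 23, 2032 + 28 days = Nov 20, 2032.
The repair is finished: Nov 20, 2032 + 2 weeks = Dec 4, 2032.
The customer is notified: Dec 4, 2032 + 24 days = Dec 28, 2032.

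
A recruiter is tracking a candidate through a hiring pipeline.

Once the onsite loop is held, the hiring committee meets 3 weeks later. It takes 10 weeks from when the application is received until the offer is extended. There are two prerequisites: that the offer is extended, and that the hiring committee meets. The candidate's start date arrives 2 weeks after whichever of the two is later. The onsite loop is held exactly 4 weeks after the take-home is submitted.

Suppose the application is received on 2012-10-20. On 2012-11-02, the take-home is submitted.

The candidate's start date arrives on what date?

The application is received: Oct 20, 2012.
The offer is extended: Oct 20, 2012 + 10 weeks = Dec 29, 2012.
The take-home is submitted: Nov 2, 2012.
The onsite loop is held: Nov 2, 2012 + 4 weeks = Nov 30, 2012.
The hiring committee meets: Nov 30, 2012 + 3 weeks = Dec 21, 2012.
Both prerequisites met — the offer is extended (Dec 29, 2012), the hiring committee meets (Dec 21, 2012); the later is Dec 29, 2012.
The candidate's start date arrives: Dec 29, 2012 + 2 weeks = Jan 12, 2013.

2013-01-12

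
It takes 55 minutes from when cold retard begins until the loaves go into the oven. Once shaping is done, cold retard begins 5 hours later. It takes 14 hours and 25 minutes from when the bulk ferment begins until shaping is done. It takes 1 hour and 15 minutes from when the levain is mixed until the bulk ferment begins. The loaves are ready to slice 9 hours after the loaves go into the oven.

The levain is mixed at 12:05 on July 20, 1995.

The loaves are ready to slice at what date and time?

18:40 on July 21, 1995

The levain is mixed: 12:05 Jul 20, 1995.
The bulk ferment begins: 12:05 Jul 20, 1995 + 1h15m = 13:20 Jul 20, 1995.
Shaping is done: 13:20 Jul 20, 1995 + 14h25m = 03:45 Jul 21, 1995.
Cold retard begins: 03:45 Jul 21, 1995 + 5h = 08:45 Jul 21, 1995.
The loaves go into the oven: 08:45 Jul 21, 1995 + 55m = 09:40 Jul 21, 1995.
The loaves are ready to slice: 09:40 Jul 21, 1995 + 9h = 18:40 Jul 21, 1995.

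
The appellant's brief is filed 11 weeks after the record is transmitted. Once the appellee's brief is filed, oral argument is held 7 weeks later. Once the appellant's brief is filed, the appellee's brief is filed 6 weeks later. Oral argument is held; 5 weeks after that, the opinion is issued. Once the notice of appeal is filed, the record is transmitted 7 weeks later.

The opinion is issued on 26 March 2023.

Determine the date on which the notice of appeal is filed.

The opinion is issued: Mar 26, 2023.
Oral argument is held: Mar 26, 2023 − 5 weeks = Feb 19, 2023.
The appellee's brief is filed: Feb 19, 2023 − 7 weeks = Jan 1, 2023.
The appellant's brief is filed: Jan 1, 2023 − 6 weeks = Nov 20, 2022.
The record is transmitted: Nov 20, 2022 − 11 weeks = Sep 4, 2022.
The notice of appeal is filed: Sep 4, 2022 − 7 weeks = Jul 17, 2022.

17 July 2022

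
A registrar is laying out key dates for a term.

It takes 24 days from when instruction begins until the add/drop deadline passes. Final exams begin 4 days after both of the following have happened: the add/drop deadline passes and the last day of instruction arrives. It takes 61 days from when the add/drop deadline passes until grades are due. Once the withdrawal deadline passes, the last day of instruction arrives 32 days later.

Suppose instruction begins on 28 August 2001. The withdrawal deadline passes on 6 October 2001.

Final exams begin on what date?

Instruction begins: Aug 28, 2001.
The add/drop deadline passes: Aug 28, 2001 + 24 days = Sep 21, 2001.
The withdrawal deadline passes: Oct 6, 2001.
The last day of instruction arrives: Oct 6, 2001 + 32 days = Nov 7, 2001.
Both prerequisites met — the add/drop deadline passes (Sep 21, 2001), the last day of instruction arrives (Nov 7, 2001); the later is Nov 7, 2001.
Final exams begin: Nov 7, 2001 + 4 days = Nov 11, 2001.

11 November 2001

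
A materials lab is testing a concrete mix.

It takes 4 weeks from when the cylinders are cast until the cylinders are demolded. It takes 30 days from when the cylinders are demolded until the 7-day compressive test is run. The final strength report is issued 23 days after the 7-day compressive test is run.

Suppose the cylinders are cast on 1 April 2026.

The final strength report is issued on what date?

21 June 2026

The cylinders are cast: Apr 1, 2026.
The cylinders are demolded: Apr 1, 2026 + 4 weeks = Apr 29, 2026.
The 7-day compressive test is run: Apr 29, 2026 + 30 days = May 29, 2026.
The final strength report is issued: May 29, 2026 + 23 days = Jun 21, 2026.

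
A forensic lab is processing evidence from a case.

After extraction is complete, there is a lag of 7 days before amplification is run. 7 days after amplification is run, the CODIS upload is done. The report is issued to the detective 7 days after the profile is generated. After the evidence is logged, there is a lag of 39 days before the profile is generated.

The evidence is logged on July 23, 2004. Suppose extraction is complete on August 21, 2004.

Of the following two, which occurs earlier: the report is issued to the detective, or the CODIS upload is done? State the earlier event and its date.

The CODIS upload is done — September 4, 2004

The evidence is logged: Jul 23, 2004.
The profile is generated: Jul 23, 2004 + 39 days = Aug 31, 2004.
The report is issued to the detective: Aug 31, 2004 + 7 days = Sep 7, 2004.
Extraction is complete: Aug 21, 2004.
Amplification is run: Aug 21, 2004 + 7 days = Aug 28, 2004.
The CODIS upload is done: Aug 28, 2004 + 7 days = Sep 4, 2004.
Comparing: the report is issued to the detective on Sep 7, 2004 vs the CODIS upload is done on Sep 4, 2004. Earlier: the CODIS upload is done.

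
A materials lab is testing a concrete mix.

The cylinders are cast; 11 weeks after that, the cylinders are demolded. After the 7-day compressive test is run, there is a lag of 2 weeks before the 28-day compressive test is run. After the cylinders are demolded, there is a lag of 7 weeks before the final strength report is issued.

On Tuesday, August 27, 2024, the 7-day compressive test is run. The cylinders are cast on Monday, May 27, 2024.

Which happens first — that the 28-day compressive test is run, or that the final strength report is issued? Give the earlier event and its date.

The 28-day compressive test is run — Tuesday, September 10, 2024

The 7-day compressive test is run: Aug 27, 2024.
The 28-day compressive test is run: Aug 27, 2024 + 2 weeks = Sep 10, 2024.
The cylinders are cast: May 27, 2024.
The cylinders are demolded: May 27, 2024 + 11 weeks = Aug 12, 2024.
The final strength report is issued: Aug 12, 2024 + 7 weeks = Sep 30, 2024.
Comparing: the 28-day compressive test is run on Sep 10, 2024 vs the final strength report is issued on Sep 30, 2024. Earlier: the 28-day compressive test is run.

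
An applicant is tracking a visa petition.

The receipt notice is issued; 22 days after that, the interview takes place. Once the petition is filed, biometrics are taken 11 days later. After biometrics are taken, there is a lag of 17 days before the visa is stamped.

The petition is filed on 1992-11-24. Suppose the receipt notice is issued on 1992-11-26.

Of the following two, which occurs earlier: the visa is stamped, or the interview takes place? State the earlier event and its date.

The petition is filed: Nov 24, 1992.
Biometrics are taken: Nov 24, 1992 + 11 days = Dec 5, 1992.
The visa is stamped: Dec 5, 1992 + 17 days = Dec 22, 1992.
The receipt notice is issued: Nov 26, 1992.
The interview takes place: Nov 26, 1992 + 22 days = Dec 18, 1992.
Comparing: the visa is stamped on Dec 22, 1992 vs the interview takes place on Dec 18, 1992. Earlier: the interview takes place.

The interview takes place — 1992-12-18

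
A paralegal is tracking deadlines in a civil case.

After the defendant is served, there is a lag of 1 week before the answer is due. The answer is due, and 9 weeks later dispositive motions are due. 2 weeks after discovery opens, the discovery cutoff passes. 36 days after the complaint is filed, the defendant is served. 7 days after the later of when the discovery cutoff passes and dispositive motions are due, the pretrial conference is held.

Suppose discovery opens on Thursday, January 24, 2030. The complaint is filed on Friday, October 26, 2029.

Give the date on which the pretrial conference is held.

Discovery opens: Jan 24, 2030.
The discovery cutoff passes: Jan 24, 2030 + 2 weeks = Feb 7, 2030.
The complaint is filed: Oct 26, 2029.
The defendant is served: Oct 26, 2029 + 36 days = Dec 1, 2029.
The answer is due: Dec 1, 2029 + 1 week = Dec 8, 2029.
Dispositive motions are due: Dec 8, 2029 + 9 weeks = Feb 9, 2030.
Both prerequisites met — the discovery cutoff passes (Feb 7, 2030), dispositive motions are due (Feb 9, 2030); the later is Feb 9, 2030.
The pretrial conference is held: Feb 9, 2030 + 7 days = Feb 16, 2030.

Saturday, February 16, 2030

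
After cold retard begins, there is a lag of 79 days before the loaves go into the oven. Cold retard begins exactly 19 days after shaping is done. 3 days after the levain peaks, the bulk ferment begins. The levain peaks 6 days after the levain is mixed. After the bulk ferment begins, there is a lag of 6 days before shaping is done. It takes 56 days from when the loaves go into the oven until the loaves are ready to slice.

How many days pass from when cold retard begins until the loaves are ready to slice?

Causal path: cold retard begins → the loaves go into the oven → the loaves are ready to slice.
Total delay along the path: 79 + 56 = 135 days.

135 days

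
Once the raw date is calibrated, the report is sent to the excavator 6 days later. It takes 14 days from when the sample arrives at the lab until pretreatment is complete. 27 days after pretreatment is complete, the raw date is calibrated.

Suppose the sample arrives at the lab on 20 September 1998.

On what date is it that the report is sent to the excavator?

6 November 1998

The sample arrives at the lab: Sep 20, 1998.
Pretreatment is complete: Sep 20, 1998 + 14 days = Oct 4, 1998.
The raw date is calibrated: Oct 4, 1998 + 27 days = Oct 31, 1998.
The report is sent to the excavator: Oct 31, 1998 + 6 days = Nov 6, 1998.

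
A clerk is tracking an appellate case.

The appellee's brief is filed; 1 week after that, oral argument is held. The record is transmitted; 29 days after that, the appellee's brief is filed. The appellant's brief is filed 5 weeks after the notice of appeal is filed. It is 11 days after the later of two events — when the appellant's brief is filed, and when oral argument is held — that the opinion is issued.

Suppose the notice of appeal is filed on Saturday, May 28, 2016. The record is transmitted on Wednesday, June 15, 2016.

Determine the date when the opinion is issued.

The notice of appeal is filed: May 28, 2016.
The appellant's brief is filed: May 28, 2016 + 5 weeks = Jul 2, 2016.
The record is transmitted: Jun 15, 2016.
The appellee's brief is filed: Jun 15, 2016 + 29 days = Jul 14, 2016.
Oral argument is held: Jul 14, 2016 + 1 week = Jul 21, 2016.
Both prerequisites met — the appellant's brief is filed (Jul 2, 2016), oral argument is held (Jul 21, 2016); the later is Jul 21, 2016.
The opinion is issued: Jul 21, 2016 + 11 days = Aug 1, 2016.

Monday, August 1, 2016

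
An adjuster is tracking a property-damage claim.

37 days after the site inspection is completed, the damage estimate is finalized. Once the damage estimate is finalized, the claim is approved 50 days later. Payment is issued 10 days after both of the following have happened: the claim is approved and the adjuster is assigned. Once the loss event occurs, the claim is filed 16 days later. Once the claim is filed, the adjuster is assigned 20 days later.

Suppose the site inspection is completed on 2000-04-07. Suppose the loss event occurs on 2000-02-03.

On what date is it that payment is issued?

The site inspection is completed: Apr 7, 2000.
The damage estimate is finalized: Apr 7, 2000 + 37 days = May 14, 2000.
The claim is approved: May 14, 2000 + 50 days = Jul 3, 2000.
The loss event occurs: Feb 3, 2000.
The claim is filed: Feb 3, 2000 + 16 days = Feb 19, 2000.
The adjuster is assigned: Feb 19, 2000 + 20 days = Mar 10, 2000.
Both prerequisites met — the claim is approved (Jul 3, 2000), the adjuster is assigned (Mar 10, 2000); the later is Jul 3, 2000.
Payment is issued: Jul 3, 2000 + 10 days = Jul 13, 2000.

2000-07-13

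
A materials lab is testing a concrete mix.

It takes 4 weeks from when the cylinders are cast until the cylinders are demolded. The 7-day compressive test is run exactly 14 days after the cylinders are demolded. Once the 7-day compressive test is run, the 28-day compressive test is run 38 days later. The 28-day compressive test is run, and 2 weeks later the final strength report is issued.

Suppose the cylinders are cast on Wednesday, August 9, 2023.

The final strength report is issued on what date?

Saturday, November 11, 2023

The cylinders are cast: Aug 9, 2023.
The cylinders are demolded: Aug 9, 2023 + 4 weeks = Sep 6, 2023.
The 7-day compressive test is run: Sep 6, 2023 + 14 days = Sep 20, 2023.
The 28-day compressive test is run: Sep 20, 2023 + 38 days = Oct 28, 2023.
The final strength report is issued: Oct 28, 2023 + 2 weeks = Nov 11, 2023.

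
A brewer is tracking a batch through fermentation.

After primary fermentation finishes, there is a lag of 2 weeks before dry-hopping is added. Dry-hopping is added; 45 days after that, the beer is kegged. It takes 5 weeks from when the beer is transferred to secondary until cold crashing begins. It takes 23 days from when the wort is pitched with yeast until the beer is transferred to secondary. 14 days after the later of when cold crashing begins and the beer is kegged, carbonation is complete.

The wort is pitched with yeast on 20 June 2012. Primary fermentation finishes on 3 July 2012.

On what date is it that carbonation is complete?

14 September 2012

The wort is pitched with yeast: Jun 20, 2012.
The beer is transferred to secondary: Jun 20, 2012 + 23 days = Jul 13, 2012.
Cold crashing begins: Jul 13, 2012 + 5 weeks = Aug 17, 2012.
Primary fermentation finishes: Jul 3, 2012.
Dry-hopping is added: Jul 3, 2012 + 2 weeks = Jul 17, 2012.
The beer is kegged: Jul 17, 2012 + 45 days = Aug 31, 2012.
Both prerequisites met — cold crashing begins (Aug 17, 2012), the beer is kegged (Aug 31, 2012); the later is Aug 31, 2012.
Carbonation is complete: Aug 31, 2012 + 14 days = Sep 14, 2012.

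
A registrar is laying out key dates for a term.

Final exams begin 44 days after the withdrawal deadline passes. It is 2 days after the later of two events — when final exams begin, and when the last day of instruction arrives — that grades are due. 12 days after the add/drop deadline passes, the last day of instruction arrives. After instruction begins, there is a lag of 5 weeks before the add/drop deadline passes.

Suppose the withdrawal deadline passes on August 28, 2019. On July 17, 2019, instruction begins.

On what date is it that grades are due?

The withdrawal deadline passes: Aug 28, 2019.
Final exams begin: Aug 28, 2019 + 44 days = Oct 11, 2019.
Instruction begins: Jul 17, 2019.
The add/drop deadline passes: Jul 17, 2019 + 5 weeks = Aug 21, 2019.
The last day of instruction arrives: Aug 21, 2019 + 12 days = Sep 2, 2019.
Both prerequisites met — final exams begin (Oct 11, 2019), the last day of instruction arrives (Sep 2, 2019); the later is Oct 11, 2019.
Grades are due: Oct 11, 2019 + 2 days = Oct 13, 2019.

October 13, 2019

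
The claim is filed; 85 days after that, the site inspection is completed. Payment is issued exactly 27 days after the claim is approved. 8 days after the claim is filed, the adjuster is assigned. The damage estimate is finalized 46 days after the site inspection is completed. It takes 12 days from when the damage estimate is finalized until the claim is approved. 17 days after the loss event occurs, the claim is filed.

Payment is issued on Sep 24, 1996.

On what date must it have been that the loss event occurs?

Payment is issued: Sep 24, 1996.
The claim is approved: Sep 24, 1996 − 27 days = Aug 28, 1996.
The damage estimate is finalized: Aug 28, 1996 − 12 days = Aug 16, 1996.
The site inspection is completed: Aug 16, 1996 − 46 days = Jul 1, 1996.
The claim is filed: Jul 1, 1996 − 85 days = Apr 7, 1996.
The loss event occurs: Apr 7, 1996 − 17 days = Mar 21, 1996.

Mar 21, 1996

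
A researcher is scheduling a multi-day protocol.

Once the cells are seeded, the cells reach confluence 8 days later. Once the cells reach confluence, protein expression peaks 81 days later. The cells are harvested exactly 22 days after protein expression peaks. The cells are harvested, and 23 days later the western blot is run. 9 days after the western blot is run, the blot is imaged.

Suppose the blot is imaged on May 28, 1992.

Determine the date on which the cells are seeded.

The blot is imaged: May 28, 1992.
The western blot is run: May 28, 1992 − 9 days = May 19, 1992.
The cells are harvested: May 19, 1992 − 23 days = Apr 26, 1992.
Protein expression peaks: Apr 26, 1992 − 22 days = Apr 4, 1992.
The cells reach confluence: Apr 4, 1992 − 81 days = Jan 14, 1992.
The cells are seeded: Jan 14, 1992 − 8 days = Jan 6, 1992.

January 6, 1992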